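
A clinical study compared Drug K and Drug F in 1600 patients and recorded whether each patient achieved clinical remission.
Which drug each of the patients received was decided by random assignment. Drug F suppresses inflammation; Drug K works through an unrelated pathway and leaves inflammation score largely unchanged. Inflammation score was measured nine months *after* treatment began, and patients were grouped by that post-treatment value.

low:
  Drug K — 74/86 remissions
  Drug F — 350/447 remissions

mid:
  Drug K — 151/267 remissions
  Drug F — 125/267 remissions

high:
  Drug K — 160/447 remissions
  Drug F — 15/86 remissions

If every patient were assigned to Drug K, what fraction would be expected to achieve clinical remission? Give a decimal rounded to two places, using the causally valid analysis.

Drug K is higher inside every inflammation score stratum but Drug F is higher in aggregate. Whether to stratify depends on how inflammation score relates to the drug.
The distribution of inflammation score is itself part of what the drug does — it is an intermediate outcome. Holding it fixed would remove that part of the effect; the total effect is the pooled difference.
So P(outcome | do(Drug K)) is just the pooled rate for Drug K: 385/800 = 0.481.

0.48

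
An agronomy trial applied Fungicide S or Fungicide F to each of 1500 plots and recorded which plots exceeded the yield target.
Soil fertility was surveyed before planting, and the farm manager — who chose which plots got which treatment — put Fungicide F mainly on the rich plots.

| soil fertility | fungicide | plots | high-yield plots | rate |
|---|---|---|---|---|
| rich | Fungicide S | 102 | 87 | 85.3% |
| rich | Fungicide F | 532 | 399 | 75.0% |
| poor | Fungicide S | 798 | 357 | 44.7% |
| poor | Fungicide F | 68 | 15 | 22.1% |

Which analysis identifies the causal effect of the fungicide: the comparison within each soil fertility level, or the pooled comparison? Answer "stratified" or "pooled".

stratified

The soil fertility-specific comparison favours Fungicide S throughout, but the pooled figures favour Fungicide F. The question is whether to condition on soil fertility.
Soil fertility differs across fungicides for reasons unrelated to any effect of the fungicide itself, and it separately predicts the outcome — a classic confounder. We must compare within soil fertility levels.
Within each level — rich: 85.3% vs 75.0%; poor: 44.7% vs 22.1% — Fungicide S is higher every time.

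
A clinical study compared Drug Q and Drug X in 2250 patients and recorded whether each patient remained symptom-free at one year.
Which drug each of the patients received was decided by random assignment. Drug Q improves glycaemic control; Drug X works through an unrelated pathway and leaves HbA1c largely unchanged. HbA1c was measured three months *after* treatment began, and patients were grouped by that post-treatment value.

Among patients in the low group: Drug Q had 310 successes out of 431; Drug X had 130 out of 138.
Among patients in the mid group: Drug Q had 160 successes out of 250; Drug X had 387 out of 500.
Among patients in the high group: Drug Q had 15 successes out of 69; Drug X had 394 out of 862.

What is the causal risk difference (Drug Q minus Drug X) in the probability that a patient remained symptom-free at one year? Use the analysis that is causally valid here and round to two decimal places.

The distribution of HbA1c is itself part of what the drug does — it is an intermediate outcome. Holding it fixed would remove that part of the effect; the total effect is the pooled difference.
The causal difference is the pooled difference: 0.647 − 0.607 = +0.039.

+0.04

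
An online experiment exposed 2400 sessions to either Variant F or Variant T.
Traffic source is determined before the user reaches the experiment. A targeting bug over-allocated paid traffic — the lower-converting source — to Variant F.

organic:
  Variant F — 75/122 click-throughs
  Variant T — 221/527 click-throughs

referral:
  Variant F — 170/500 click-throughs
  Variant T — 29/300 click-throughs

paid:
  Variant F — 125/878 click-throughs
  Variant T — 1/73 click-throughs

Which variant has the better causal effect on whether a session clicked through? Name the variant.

Within every traffic source level Variant F has the higher rate, yet pooled Variant T does — Simpson's reversal.
The imbalance in traffic source arose from how sessions were allocated, not from anything the variant did; and traffic source independently affects the outcome. The pooled gap is confounded — condition on traffic source.
Within each level — organic: 61.5% vs 41.9%; referral: 34.0% vs 9.7%; paid: 14.2% vs 1.4% — Variant F is higher every time.

Variant F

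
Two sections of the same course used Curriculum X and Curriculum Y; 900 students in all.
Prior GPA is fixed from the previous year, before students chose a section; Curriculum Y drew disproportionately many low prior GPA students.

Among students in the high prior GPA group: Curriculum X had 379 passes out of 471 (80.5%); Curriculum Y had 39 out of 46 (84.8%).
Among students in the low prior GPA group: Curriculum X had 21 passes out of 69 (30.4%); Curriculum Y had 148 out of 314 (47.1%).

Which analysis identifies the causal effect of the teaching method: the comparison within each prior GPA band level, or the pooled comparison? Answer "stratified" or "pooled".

Since prior GPA band is a pre-existing factor (not a product of the teaching method) and it affects the outcome on its own, it is a confounder. The stratified rates, not the pooled rate, identify the causal effect.
Within each level — high prior GPA: 80.5% vs 84.8%; low prior GPA: 30.4% vs 47.1% — Curriculum Y is higher every time.

stratified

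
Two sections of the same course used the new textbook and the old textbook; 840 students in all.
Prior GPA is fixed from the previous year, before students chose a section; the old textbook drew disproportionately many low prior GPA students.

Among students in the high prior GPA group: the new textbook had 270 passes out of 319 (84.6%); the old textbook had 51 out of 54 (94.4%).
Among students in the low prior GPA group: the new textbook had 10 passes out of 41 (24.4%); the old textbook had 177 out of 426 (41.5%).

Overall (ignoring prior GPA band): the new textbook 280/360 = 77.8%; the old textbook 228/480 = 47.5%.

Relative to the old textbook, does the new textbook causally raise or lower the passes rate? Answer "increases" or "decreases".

Within every prior GPA band level the old textbook has the higher rate, yet pooled the new textbook does — Simpson's reversal.
Nothing the teaching method does changes prior GPA band; the imbalance is an allocation artefact. With prior GPA band also predicting the outcome, the pooled figure is confounded, and the within-stratum comparison is the causal one.
Within each level — high prior GPA: 84.6% vs 94.4%; low prior GPA: 24.4% vs 41.5% — the old textbook is higher every time.

decreases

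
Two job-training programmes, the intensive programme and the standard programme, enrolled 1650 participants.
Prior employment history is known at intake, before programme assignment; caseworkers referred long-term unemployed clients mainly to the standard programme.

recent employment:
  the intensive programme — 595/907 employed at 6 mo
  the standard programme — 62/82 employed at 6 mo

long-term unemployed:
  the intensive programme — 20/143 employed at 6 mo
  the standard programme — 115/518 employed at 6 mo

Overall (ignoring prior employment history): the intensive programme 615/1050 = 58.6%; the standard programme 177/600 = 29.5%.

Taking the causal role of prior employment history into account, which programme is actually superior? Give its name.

Prior employment history is set before the programme has any effect — it is not caused by the programme — and it independently drives the outcome. That makes it a confounder, so the causal comparison is within prior employment history levels.
Within each level — recent employment: 65.6% vs 75.6%; long-term unemployed: 14.0% vs 22.2% — the standard programme is higher every time.

the standard programme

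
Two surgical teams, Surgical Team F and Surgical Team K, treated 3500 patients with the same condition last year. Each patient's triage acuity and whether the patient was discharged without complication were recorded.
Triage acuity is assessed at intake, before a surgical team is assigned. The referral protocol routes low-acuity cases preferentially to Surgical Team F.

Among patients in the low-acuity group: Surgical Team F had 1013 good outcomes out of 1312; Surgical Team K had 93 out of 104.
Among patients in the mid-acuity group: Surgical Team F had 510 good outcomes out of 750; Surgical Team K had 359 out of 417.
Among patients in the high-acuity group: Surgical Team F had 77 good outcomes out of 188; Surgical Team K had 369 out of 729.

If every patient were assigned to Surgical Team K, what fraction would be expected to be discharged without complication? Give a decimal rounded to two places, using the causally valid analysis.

Nothing the surgical team does changes triage acuity; the imbalance is an allocation artefact. With triage acuity also predicting the outcome, the pooled figure is confounded, and the within-stratum comparison is the causal one.
Standardising Surgical Team K to the population triage acuity mix: 0.405·93/104 + 0.333·359/417 + 0.262·369/729 = 0.781.

0.78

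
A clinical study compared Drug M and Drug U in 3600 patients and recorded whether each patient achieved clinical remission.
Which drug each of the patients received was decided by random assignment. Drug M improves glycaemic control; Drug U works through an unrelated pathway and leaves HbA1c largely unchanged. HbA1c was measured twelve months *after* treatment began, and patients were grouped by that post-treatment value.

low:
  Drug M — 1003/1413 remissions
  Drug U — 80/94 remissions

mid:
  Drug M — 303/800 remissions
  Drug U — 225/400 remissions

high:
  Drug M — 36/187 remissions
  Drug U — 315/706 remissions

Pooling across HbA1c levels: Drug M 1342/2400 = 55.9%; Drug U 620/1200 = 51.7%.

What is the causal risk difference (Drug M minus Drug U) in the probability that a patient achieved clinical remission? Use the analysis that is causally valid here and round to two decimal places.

+0.04

The distribution of HbA1c is itself part of what the drug does — it is an intermediate outcome. Holding it fixed would remove that part of the effect; the total effect is the pooled difference.
The causal difference is the pooled difference: 0.559 − 0.517 = +0.043.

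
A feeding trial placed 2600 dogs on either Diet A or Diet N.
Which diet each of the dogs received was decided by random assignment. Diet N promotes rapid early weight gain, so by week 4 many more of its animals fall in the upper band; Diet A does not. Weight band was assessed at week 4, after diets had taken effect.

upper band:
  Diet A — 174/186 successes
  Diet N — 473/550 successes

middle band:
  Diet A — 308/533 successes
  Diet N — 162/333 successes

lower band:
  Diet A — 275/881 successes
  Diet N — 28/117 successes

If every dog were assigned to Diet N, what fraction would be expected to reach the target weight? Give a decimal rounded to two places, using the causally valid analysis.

Stratifying would compare diets among dogs the diets themselves sorted into week-4 weight band groups — a form of selection on an intermediate. The unconditioned pooled rates give the total causal effect.
So P(outcome | do(Diet N)) is just the pooled rate for Diet N: 663/1000 = 0.663.

0.66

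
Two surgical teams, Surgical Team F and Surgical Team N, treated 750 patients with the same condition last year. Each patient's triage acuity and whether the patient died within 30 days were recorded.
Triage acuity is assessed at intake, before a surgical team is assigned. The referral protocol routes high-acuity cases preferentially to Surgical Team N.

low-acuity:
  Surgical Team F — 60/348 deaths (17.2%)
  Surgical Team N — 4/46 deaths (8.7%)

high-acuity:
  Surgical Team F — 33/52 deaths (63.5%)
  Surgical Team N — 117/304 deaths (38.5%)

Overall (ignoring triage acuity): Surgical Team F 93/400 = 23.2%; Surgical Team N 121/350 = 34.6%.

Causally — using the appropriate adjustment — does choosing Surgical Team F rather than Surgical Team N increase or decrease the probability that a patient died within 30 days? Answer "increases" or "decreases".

Surgical Team N is lower inside every triage acuity stratum but Surgical Team F is lower in aggregate. Whether to stratify depends on how triage acuity relates to the surgical team.
Triage acuity satisfies the back-door criterion: it is not a descendant of the surgical team, and it blocks the spurious path from surgical team to outcome. Adjusting for it (i.e., using the within-triage acuity rates) gives the causal effect.
Within each level — low-acuity: 17.2% vs 8.7%; high-acuity: 63.5% vs 38.5% — Surgical Team N is lower every time.

increases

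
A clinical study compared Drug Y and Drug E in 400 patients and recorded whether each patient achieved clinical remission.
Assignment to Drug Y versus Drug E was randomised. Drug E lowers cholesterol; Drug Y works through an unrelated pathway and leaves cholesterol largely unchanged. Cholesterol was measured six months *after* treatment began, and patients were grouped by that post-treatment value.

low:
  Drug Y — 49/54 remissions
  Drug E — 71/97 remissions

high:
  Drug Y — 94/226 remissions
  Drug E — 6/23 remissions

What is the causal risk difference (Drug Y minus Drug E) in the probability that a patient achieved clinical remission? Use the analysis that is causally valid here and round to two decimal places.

-0.13

The stratified and pooled comparisons disagree (Drug Y wins within each cholesterol; Drug E wins overall), so the answer turns on the causal role of cholesterol.
Cholesterol lies on the pathway drug → cholesterol → outcome, so adjusting for it blocks the indirect effect. For the total causal effect of drug, use the unadjusted pooled rates.
The causal difference is the pooled difference: 0.511 − 0.642 = -0.131.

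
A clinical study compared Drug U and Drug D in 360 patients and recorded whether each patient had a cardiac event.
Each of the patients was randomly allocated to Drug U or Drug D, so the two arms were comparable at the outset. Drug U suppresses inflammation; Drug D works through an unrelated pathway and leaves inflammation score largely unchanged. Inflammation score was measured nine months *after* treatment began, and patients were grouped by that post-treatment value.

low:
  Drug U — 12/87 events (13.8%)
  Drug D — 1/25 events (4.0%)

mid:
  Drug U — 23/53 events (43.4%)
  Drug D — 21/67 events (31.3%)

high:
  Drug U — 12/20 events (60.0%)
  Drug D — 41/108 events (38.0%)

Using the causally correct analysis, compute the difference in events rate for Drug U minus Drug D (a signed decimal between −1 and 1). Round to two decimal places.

The stratified and pooled comparisons disagree (Drug D wins within each inflammation score; Drug U wins overall), so the answer turns on the causal role of inflammation score.
Inflammation score lies on the pathway drug → inflammation score → outcome, so adjusting for it blocks the indirect effect. For the total causal effect of drug, use the unadjusted pooled rates.
The causal difference is the pooled difference: 0.294 − 0.315 = -0.021.

-0.02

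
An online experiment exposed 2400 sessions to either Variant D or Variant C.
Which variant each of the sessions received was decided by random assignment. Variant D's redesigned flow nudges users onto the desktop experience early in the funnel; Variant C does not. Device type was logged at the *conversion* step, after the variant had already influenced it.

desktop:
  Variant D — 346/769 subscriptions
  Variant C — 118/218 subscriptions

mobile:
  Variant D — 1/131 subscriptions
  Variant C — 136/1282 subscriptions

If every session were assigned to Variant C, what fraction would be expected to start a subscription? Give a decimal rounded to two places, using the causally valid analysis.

0.17

The stratified and pooled comparisons disagree (Variant C wins within each device type; Variant D wins overall), so the answer turns on the causal role of device type.
Because the variant influences device type, device type is a post-treatment mediator, not a confounder. Stratifying on it would bias the estimate; the causal effect is the crude pooled difference.
So P(outcome | do(Variant C)) is just the pooled rate for Variant C: 254/1500 = 0.169.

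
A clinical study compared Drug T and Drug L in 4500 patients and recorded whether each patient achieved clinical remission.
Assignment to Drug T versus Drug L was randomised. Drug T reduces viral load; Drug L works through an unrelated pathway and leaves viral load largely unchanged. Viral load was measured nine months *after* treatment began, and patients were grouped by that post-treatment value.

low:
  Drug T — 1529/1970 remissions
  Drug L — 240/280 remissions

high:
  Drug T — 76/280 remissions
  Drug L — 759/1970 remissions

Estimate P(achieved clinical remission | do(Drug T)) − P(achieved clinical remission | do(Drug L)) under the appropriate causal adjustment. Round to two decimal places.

Viral load is downstream of the drug. One should not condition on a consequence of treatment, so the overall rates are the right comparison.
The causal difference is the pooled difference: 0.713 − 0.444 = +0.269.

+0.27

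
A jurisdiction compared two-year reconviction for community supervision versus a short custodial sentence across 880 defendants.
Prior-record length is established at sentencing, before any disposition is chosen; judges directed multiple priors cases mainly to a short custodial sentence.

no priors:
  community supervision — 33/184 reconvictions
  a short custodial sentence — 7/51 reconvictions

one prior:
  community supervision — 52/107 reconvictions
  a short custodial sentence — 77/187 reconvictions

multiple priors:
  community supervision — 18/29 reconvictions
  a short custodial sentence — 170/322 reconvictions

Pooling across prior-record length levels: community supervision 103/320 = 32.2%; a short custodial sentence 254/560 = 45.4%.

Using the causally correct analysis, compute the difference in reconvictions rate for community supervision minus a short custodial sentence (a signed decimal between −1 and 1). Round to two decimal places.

Within every prior-record length level a short custodial sentence has the lower rate, yet pooled community supervision does — Simpson's reversal.
The imbalance in prior-record length arose from how defendants were allocated, not from anything the disposition did; and prior-record length independently affects the outcome. The pooled gap is confounded — condition on prior-record length.
Adjusting over the population distribution of prior-record length: 0.267·(0.179−0.137) + 0.334·(0.486−0.412) + 0.399·(0.621−0.528) = +0.073.

+0.07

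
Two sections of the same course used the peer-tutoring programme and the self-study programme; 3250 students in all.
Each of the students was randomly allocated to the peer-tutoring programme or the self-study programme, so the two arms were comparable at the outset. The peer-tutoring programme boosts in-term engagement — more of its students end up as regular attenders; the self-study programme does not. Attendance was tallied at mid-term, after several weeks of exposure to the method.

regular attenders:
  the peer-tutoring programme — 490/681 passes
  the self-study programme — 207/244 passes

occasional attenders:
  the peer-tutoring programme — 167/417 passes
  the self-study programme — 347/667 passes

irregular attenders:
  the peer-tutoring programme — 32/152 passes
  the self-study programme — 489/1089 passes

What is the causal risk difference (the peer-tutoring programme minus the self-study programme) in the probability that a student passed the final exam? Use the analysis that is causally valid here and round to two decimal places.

+0.03

Mid-term attendance lies on the pathway teaching method → mid-term attendance → outcome, so adjusting for it blocks the indirect effect. For the total causal effect of teaching method, use the unadjusted pooled rates.
The causal difference is the pooled difference: 0.551 − 0.521 = +0.030.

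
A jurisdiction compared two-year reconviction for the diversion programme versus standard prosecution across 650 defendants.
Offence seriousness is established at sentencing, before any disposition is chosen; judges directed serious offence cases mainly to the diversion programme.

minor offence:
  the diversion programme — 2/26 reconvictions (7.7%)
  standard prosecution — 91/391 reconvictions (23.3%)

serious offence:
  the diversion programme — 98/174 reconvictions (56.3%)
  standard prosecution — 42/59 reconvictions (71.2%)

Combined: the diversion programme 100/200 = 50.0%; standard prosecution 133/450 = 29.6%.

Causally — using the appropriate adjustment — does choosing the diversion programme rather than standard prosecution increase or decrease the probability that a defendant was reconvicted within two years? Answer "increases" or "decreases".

decreases

The stratified and pooled comparisons disagree (the diversion programme wins within each offence seriousness; standard prosecution wins overall), so the answer turns on the causal role of offence seriousness.
Here offence seriousness is a common cause — it drives both which disposition a case falls under and the outcome. The crude comparison mixes populations; the stratum-specific rates are the causally relevant ones.
Within each level — minor offence: 7.7% vs 23.3%; serious offence: 56.3% vs 71.2% — the diversion programme is lower every time.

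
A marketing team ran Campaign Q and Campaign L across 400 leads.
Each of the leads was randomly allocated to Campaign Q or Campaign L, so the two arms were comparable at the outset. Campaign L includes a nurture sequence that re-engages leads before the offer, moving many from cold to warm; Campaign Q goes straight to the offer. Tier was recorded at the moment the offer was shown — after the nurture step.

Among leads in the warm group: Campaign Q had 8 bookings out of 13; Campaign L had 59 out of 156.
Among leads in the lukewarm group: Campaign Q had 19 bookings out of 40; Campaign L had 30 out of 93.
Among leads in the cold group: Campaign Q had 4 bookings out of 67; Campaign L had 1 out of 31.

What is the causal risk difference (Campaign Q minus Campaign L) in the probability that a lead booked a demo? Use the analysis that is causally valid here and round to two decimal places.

-0.06

The engagement tier-specific comparison favours Campaign Q throughout, but the pooled figures favour Campaign L. The question is whether to condition on engagement tier.
Engagement tier lies on the pathway campaign → engagement tier → outcome, so adjusting for it blocks the indirect effect. For the total causal effect of campaign, use the unadjusted pooled rates.
The causal difference is the pooled difference: 0.258 − 0.321 = -0.063.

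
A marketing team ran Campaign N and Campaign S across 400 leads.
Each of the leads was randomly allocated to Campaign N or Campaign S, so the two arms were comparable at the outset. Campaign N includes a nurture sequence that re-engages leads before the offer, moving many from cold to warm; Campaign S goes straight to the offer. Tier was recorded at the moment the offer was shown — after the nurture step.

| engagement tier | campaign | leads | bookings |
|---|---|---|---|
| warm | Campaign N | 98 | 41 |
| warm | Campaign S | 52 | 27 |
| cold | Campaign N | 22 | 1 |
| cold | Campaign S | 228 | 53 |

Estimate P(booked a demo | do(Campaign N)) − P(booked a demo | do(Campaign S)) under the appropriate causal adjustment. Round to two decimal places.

The distribution of engagement tier is itself part of what the campaign does — it is an intermediate outcome. Holding it fixed would remove that part of the effect; the total effect is the pooled difference.
The causal difference is the pooled difference: 0.350 − 0.286 = +0.064.

+0.06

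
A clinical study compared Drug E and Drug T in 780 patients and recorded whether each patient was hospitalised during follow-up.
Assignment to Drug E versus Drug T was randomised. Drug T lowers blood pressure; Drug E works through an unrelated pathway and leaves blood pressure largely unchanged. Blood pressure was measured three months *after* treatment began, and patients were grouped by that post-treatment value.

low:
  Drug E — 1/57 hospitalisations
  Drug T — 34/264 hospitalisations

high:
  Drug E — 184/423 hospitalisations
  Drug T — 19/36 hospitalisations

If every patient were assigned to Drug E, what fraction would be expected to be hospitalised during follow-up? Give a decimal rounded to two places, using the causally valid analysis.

The stratified and pooled comparisons disagree (Drug E wins within each blood pressure; Drug T wins overall), so the answer turns on the causal role of blood pressure.
Because the drug influences blood pressure, blood pressure is a post-treatment mediator, not a confounder. Stratifying on it would bias the estimate; the causal effect is the crude pooled difference.
So P(outcome | do(Drug E)) is just the pooled rate for Drug E: 185/480 = 0.385.

0.39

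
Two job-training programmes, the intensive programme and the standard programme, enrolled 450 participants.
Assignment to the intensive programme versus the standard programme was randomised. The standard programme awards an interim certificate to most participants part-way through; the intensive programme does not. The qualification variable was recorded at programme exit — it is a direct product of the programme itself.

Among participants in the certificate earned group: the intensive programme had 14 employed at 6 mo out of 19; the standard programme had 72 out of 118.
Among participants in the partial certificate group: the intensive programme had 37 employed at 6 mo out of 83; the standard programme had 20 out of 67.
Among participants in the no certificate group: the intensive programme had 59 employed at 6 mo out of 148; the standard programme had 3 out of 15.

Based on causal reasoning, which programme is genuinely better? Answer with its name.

the standard programme

Because the programme influences qualification attained during the programme, qualification attained during the programme is a post-treatment mediator, not a confounder. Stratifying on it would bias the estimate; the causal effect is the crude pooled difference.
Pooled: the intensive programme 44.0% vs the standard programme 47.5%; the standard programme is higher overall.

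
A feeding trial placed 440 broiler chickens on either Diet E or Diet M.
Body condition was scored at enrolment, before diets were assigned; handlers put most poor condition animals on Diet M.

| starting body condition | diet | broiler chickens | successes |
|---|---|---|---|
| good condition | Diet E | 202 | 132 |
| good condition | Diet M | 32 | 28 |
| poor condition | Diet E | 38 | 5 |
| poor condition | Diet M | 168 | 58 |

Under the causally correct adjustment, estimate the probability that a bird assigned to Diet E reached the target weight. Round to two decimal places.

0.41

The stratified and pooled comparisons disagree (Diet M wins within each starting body condition; Diet E wins overall), so the answer turns on the causal role of starting body condition.
Starting body condition is set before the diet has any effect — it is not caused by the diet — and it independently drives the outcome. That makes it a confounder, so the causal comparison is within starting body condition levels.
Standardising Diet E to the population starting body condition mix: 0.532·132/202 + 0.468·5/38 = 0.409.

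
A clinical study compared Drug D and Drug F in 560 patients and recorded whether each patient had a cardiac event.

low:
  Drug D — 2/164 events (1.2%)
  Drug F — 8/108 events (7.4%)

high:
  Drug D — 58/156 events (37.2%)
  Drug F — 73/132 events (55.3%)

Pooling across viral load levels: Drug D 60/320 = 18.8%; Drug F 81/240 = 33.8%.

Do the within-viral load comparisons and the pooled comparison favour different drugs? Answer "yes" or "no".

no

Within each viral load level (low 1.2% vs 7.4%; high 37.2% vs 55.3%), Drug D has the lower rate every time. Pooled: 18.8% vs 33.8% — Drug D has the lower rate overall. They agree.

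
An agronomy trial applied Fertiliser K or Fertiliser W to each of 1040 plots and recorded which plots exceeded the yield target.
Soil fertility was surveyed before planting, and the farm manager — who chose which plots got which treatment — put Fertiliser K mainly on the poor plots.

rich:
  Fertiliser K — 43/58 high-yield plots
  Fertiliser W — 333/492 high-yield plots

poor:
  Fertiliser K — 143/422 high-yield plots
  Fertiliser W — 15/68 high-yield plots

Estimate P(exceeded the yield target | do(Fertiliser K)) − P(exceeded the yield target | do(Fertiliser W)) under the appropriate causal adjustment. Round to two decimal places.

The stratified and pooled comparisons disagree (Fertiliser K wins within each soil fertility; Fertiliser W wins overall), so the answer turns on the causal role of soil fertility.
Soil fertility satisfies the back-door criterion: it is not a descendant of the fertiliser, and it blocks the spurious path from fertiliser to outcome. Adjusting for it (i.e., using the within-soil fertility rates) gives the causal effect.
Adjusting over the population distribution of soil fertility: 0.529·(0.741−0.677) + 0.471·(0.339−0.221) = +0.090.

+0.09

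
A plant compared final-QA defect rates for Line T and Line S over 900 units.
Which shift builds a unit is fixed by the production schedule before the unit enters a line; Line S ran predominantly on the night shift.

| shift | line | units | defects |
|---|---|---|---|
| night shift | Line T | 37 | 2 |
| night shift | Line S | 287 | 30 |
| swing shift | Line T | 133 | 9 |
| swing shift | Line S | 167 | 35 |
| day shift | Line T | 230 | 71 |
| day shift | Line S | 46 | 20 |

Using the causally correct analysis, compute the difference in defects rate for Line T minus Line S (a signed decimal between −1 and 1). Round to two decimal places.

-0.10

Within every shift level Line T has the lower rate, yet pooled Line S does — Simpson's reversal.
Nothing the line does changes shift; the imbalance is an allocation artefact. With shift also predicting the outcome, the pooled figure is confounded, and the within-stratum comparison is the causal one.
Adjusting over the population distribution of shift: 0.360·(0.054−0.105) + 0.333·(0.068−0.210) + 0.307·(0.309−0.435) = -0.104.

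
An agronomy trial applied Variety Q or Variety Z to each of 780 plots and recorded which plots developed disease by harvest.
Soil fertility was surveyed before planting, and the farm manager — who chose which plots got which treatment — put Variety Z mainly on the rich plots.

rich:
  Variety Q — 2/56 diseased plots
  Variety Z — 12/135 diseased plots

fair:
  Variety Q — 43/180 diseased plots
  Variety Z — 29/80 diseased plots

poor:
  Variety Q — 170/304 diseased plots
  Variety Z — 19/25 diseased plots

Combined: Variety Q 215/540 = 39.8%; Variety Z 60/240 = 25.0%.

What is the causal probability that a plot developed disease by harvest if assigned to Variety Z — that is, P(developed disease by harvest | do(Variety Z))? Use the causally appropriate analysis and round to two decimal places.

Since soil fertility is a pre-existing factor (not a product of the variety) and it affects the outcome on its own, it is a confounder. The stratified rates, not the pooled rate, identify the causal effect.
Standardising Variety Z to the population soil fertility mix: 0.245·12/135 + 0.333·29/80 + 0.422·19/25 = 0.463.

0.46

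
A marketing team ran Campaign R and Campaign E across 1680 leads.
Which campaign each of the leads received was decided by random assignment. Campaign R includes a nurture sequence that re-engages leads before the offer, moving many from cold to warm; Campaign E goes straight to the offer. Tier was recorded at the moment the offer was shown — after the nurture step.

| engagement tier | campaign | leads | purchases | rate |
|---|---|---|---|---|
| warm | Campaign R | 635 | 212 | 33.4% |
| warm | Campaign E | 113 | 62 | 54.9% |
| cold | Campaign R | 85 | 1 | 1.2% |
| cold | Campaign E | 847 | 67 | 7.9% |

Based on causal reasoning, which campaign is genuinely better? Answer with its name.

The stratified and pooled comparisons disagree (Campaign E wins within each engagement tier; Campaign R wins overall), so the answer turns on the causal role of engagement tier.
Engagement tier is recorded after the campaign and is itself shifted by it — it sits on the causal path from campaign to outcome. Conditioning on a mediator would strip out part of the effect we want; the pooled comparison gives the total causal effect.
Pooled: Campaign R 29.6% vs Campaign E 13.4%; Campaign R is higher overall.

Campaign R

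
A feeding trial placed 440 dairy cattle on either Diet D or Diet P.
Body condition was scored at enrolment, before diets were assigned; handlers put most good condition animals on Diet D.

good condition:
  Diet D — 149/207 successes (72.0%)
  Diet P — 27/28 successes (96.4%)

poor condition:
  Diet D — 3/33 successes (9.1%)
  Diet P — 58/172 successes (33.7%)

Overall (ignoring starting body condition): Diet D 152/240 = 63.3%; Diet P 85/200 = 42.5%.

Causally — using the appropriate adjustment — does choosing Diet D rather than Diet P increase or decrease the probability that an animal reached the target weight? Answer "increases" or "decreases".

decreases

Nothing the diet does changes starting body condition; the imbalance is an allocation artefact. With starting body condition also predicting the outcome, the pooled figure is confounded, and the within-stratum comparison is the causal one.
Within each level — good condition: 72.0% vs 96.4%; poor condition: 9.1% vs 33.7% — Diet P is higher every time.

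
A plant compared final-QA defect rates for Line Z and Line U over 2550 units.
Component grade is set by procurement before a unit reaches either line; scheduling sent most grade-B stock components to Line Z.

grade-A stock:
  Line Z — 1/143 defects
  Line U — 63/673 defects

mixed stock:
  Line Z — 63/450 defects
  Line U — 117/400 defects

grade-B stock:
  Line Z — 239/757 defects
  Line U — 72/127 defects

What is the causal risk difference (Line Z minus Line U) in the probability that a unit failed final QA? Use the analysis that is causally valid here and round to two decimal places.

Here component grade is a common cause — it drives both which line a case falls under and the outcome. The crude comparison mixes populations; the stratum-specific rates are the causally relevant ones.
Adjusting over the population distribution of component grade: 0.320·(0.007−0.094) + 0.333·(0.140−0.292) + 0.347·(0.316−0.567) = -0.166.

-0.17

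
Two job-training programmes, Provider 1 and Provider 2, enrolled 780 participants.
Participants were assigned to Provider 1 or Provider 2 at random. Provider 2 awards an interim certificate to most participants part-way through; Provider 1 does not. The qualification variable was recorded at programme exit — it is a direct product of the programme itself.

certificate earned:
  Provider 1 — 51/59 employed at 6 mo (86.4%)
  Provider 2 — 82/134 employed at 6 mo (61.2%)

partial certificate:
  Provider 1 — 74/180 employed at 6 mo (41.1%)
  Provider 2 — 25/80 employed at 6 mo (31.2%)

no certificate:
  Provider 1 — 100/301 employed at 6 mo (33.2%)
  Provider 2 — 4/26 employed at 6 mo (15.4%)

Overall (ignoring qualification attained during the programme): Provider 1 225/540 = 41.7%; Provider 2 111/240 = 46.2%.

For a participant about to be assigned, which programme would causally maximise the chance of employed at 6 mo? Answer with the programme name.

Provider 2

Because the programme influences qualification attained during the programme, qualification attained during the programme is a post-treatment mediator, not a confounder. Stratifying on it would bias the estimate; the causal effect is the crude pooled difference.
Pooled: Provider 1 41.7% vs Provider 2 46.2%; Provider 2 is higher overall.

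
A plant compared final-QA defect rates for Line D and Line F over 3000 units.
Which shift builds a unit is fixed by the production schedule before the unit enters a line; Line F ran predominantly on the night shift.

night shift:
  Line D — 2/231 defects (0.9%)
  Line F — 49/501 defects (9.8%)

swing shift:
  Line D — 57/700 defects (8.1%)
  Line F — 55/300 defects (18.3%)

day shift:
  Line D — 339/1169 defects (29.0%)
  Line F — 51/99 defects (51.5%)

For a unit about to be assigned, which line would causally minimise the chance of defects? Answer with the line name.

Line D

The stratified and pooled comparisons disagree (Line D wins within each shift; Line F wins overall), so the answer turns on the causal role of shift.
Since shift is a pre-existing factor (not a product of the line) and it affects the outcome on its own, it is a confounder. The stratified rates, not the pooled rate, identify the causal effect.
Within each level — night shift: 0.9% vs 9.8%; swing shift: 8.1% vs 18.3%; day shift: 29.0% vs 51.5% — Line D is lower every time.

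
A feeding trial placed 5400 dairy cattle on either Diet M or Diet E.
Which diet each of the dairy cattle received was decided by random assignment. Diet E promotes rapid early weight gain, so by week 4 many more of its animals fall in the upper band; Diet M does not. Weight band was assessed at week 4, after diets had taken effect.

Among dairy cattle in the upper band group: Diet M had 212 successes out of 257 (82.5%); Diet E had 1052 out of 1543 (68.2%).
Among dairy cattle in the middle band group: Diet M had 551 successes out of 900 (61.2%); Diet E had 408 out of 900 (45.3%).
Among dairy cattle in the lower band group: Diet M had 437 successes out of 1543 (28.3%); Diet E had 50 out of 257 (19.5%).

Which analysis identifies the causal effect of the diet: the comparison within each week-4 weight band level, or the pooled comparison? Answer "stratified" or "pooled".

pooled

Diet M is higher inside every week-4 weight band stratum but Diet E is higher in aggregate. Whether to stratify depends on how week-4 weight band relates to the diet.
Because the diet influences week-4 weight band, week-4 weight band is a post-treatment mediator, not a confounder. Stratifying on it would bias the estimate; the causal effect is the crude pooled difference.
Pooled: Diet M 44.4% vs Diet E 55.9%; Diet E is higher overall.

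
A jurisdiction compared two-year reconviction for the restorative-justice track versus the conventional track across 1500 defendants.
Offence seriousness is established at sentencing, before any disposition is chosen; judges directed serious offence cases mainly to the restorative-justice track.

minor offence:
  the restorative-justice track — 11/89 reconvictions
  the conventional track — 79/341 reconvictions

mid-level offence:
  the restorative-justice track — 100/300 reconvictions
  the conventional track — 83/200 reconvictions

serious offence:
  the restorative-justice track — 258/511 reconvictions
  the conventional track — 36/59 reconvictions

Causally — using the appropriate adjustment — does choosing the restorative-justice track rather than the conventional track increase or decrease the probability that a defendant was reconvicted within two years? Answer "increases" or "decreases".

Within every offence seriousness level the restorative-justice track has the lower rate, yet pooled the conventional track does — Simpson's reversal.
Offence seriousness differs across dispositions for reasons unrelated to any effect of the disposition itself, and it separately predicts the outcome — a classic confounder. We must compare within offence seriousness levels.
Within each level — minor offence: 12.4% vs 23.2%; mid-level offence: 33.3% vs 41.5%; serious offence: 50.5% vs 61.0% — the restorative-justice track is lower every time.

decreases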